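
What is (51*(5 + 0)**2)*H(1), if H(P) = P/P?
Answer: 1275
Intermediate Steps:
H(P) = 1
(51*(5 + 0)**2)*H(1) = (51*(5 + 0)**2)*1 = (51*5**2)*1 = (51*25)*1 = 1275*1 = 1275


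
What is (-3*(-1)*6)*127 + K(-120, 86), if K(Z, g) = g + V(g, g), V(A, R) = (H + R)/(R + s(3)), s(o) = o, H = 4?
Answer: 211198/89 ≈ 2373.0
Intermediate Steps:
V(A, R) = (4 + R)/(3 + R) (V(A, R) = (4 + R)/(R + 3) = (4 + R)/(3 + R))
K(Z, g) = g + (4 + g)/(3 + g)
(-3*(-1)*6)*127 + K(-120, 86) = (-3*(-1)*6)*127 + (4 + 86 + 86*(3 + 86))/(3 + 86) = (3*6)*127 + (4 + 86 + 86*89)/89 = 18*127 + (4 + 86 + 7654)/89 = 2286 + (1/89)*7744 = 2286 + 7744/89 = 211198/89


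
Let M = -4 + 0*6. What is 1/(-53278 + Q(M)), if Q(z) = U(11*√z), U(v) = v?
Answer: -26639/1419272884 - 11*I/1419272884 ≈ -1.8769e-5 - 7.7504e-9*I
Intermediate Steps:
M = -4 (M = -4 + 0 = -4)
Q(z) = 11*√z
1/(-53278 + Q(M)) = 1/(-53278 + 11*√(-4)) = 1/(-53278 + 11*(2*I)) = 1/(-53278 + 22*I) = (-53278 - 22*I)/2838545768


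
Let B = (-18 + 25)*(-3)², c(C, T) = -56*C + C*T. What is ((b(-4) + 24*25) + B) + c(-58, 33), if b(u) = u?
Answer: 1993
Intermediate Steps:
B = 63 (B = 7*9 = 63)
((b(-4) + 24*25) + B) + c(-58, 33) = ((-4 + 24*25) + 63) - 58*(-56 + 33) = ((-4 + 600) + 63) - 58*(-23) = (596 + 63) + 1334 = 659 + 1334 = 1993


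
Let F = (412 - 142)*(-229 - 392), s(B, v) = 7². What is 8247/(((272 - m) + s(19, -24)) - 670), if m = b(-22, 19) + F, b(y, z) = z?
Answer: 8247/167302 ≈ 0.049294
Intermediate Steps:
s(B, v) = 49
F = -167670 (F = 270*(-621) = -167670)
m = -167651 (m = 19 - 167670 = -167651)
8247/(((272 - m) + s(19, -24)) - 670) = 8247/(((272 - 1*(-167651)) + 49) - 670) = 8247/(((272 + 167651) + 49) - 670) = 8247/((167923 + 49) - 670) = 8247/(167972 - 670) = 8247/167302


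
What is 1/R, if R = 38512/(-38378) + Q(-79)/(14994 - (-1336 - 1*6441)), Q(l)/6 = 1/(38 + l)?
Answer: -17915061479/17977728550 ≈ -0.99651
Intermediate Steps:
Q(l) = 6/(38 + l)
R = -17977728550/17915061479 (R = 38512/(-38378) + (6/(38 - 79))/(14994 - (-1336 - 1*6441)) = 38512*(-1/38378) + (6/(-41))/(14994 - (-1336 - 6441)) = -19256/19189 + (6*(-1/41))/(14994 - 1*(-7777)) = -19256/19189 - 6/(41*(14994 + 7777)) = -19256/19189 - 6/41/22771 = -19256/19189 - 6/41*1/22771 = -19256/19189 - 6/933611 = -17977728550/17915061479 ≈ -1.0035)
1/R = 1/(-17977728550/17915061479) = -17915061479/17977728550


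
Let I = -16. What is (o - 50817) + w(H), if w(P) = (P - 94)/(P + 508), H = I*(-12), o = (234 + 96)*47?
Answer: -1765343/50 ≈ -35307.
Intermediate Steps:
o = 15510 (o = 330*47 = 15510)
H = 192 (H = -16*(-12) = 192)
w(P) = (-94 + P)/(508 + P)
(o - 50817) + w(H) = (15510 - 50817) + (-94 + 192)/(508 + 192) = -35307 + 98/700 = -35307 + (1/700)*98 = -35307 + 7/50 = -1765343/50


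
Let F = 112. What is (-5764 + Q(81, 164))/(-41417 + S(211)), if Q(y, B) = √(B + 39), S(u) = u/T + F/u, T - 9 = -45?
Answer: 43783344/314644021 - 7596*√203/314644021 ≈ 0.13881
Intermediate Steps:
T = -36 (T = 9 - 45 = -36)
S(u) = 112/u - u/36 (S(u) = u/(-36) + 112/u = u*(-1/36) + 112/u = -u/36 + 112/u = 112/u - u/36)
Q(y, B) = √(39 + B)
(-5764 + Q(81, 164))/(-41417 + S(211)) = (-5764 + √(39 + 164))/(-41417 + (112/211 - 1/36*211)) = (-5764 + √203)/(-41417 + (112*(1/211) - 211/36)) = (-5764 + √203)/(-41417 + (112/211 - 211/36)) = (-5764 + √203)/(-41417 - 40489/7596) = (-5764 + √203)/(-314644021/7596) = (-5764 + √203)*(-7596/314644021) = 43783344/314644021 - 7596*√203/314644021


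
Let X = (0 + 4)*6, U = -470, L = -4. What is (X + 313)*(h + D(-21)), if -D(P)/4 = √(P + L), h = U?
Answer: -158390 - 6740*I ≈ -1.5839e+5 - 6740.0*I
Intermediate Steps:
h = -470
D(P) = -4*√(-4 + P) (D(P) = -4*√(P - 4) = -4*√(-4 + P))
X = 24 (X = 4*6 = 24)
(X + 313)*(h + D(-21)) = (24 + 313)*(-470 - 4*√(-4 - 21)) = 337*(-470 - 20*I) = -158390 - 6740*I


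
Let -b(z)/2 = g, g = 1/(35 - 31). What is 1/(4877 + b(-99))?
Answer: 2/9753 ≈ 0.00020507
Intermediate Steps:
g = ¼ (g = 1/4 = ¼ ≈ 0.25000)
b(z) = -½ (b(z) = -2*¼ = -½)
1/(4877 + b(-99)) = 1/(4877 - ½) = 1/(9753/2) = 2/9753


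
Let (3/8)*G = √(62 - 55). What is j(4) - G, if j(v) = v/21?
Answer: 4/21 - 8*√7/3 ≈ -6.8649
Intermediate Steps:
j(v) = v/21 (j(v) = v*(1/21) = v/21)
G = 8*√7/3 (G = 8*√(62 - 55)/3 = 8*√7/3 ≈ 7.0553)
j(4) - G = (1/21)*4 - 8*√7/3 = 4/21 - 8*√7/3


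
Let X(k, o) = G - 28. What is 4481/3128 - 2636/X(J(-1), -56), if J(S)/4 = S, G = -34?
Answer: 4261615/96968 ≈ 43.949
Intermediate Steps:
J(S) = 4*S
X(k, o) = -62 (X(k, o) = -34 - 28 = -62)
4481/3128 - 2636/X(J(-1), -56) = 4481/3128 - 2636/(-62) = 4481*(1/3128) - 2636*(-1/62) = 4481/3128 + 1318/31 = 4261615/96968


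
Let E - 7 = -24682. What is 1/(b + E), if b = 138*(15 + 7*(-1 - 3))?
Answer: -1/26469 ≈ -3.7780e-5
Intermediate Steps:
E = -24675 (E = 7 - 24682 = -24675)
b = -1794 (b = 138*(15 + 7*(-4)) = 138*(15 - 28) = 138*(-13) = -1794)
1/(b + E) = 1/(-1794 - 24675) = 1/(-26469) = -1/26469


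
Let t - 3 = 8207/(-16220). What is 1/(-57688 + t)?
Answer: -16220/935658907 ≈ -1.7335e-5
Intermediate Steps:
t = 40453/16220 (t = 3 + 8207/(-16220) = 3 + 8207*(-1/16220) = 3 - 8207/16220 = 40453/16220 ≈ 2.4940)
1/(-57688 + t) = 1/(-57688 + 40453/16220) = 1/(-935658907/16220) = -16220/935658907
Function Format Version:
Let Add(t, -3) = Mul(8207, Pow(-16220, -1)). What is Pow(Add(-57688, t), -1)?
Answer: Rational(-16220, 935658907) ≈ -1.7335e-5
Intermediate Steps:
t = Rational(40453, 16220) (t = Add(3, Mul(8207, Pow(-16220, -1))) = Add(3, Mul(8207, Rational(-1, 16220))) = Add(3, Rational(-8207, 16220)) = Rational(40453, 16220) ≈ 2.4940)
Pow(Add(-57688, t), -1) = Pow(Add(-57688, Rational(40453, 16220)), -1) = Pow(Rational(-935658907, 16220), -1) = Rational(-16220, 935658907)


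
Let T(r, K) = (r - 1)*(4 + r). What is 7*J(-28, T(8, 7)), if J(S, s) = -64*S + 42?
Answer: 12838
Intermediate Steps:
T(r, K) = (-1 + r)*(4 + r)
J(S, s) = 42 - 64*S
7*J(-28, T(8, 7)) = 7*(42 - 64*(-28)) = 7*(42 + 1792) = 7*1834 = 12838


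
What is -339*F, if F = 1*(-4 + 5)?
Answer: -339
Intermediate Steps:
F = 1 (F = 1*1 = 1)
-339*F = -339*1 = -339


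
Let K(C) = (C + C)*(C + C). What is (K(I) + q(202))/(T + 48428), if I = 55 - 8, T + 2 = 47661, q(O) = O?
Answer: 9038/96087 ≈ 0.094061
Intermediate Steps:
T = 47659 (T = -2 + 47661 = 47659)
I = 47
K(C) = 4*C² (K(C) = (2*C)*(2*C) = 4*C²)
(K(I) + q(202))/(T + 48428) = (4*47² + 202)/(47659 + 48428) = (4*2209 + 202)/96087 = (8836 + 202)*(1/96087) = 9038*(1/96087) = 9038/96087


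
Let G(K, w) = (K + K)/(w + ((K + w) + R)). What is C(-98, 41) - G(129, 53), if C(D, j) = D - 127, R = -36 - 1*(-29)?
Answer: -8593/38 ≈ -226.13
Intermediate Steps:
R = -7 (R = -36 + 29 = -7)
G(K, w) = 2*K/(-7 + K + 2*w) (G(K, w) = (K + K)/(w + ((K + w) - 7)) = (2*K)/(w + (-7 + K + w)) = (2*K)/(-7 + K + 2*w) = 2*K/(-7 + K + 2*w))
C(D, j) = -127 + D
C(-98, 41) - G(129, 53) = (-127 - 98) - 2*129/(-7 + 129 + 2*53) = -225 - 2*129/(-7 + 129 + 106) = -225 - 2*129/228 = -225 - 1*43/38 = -225 - 43/38 = -8593/38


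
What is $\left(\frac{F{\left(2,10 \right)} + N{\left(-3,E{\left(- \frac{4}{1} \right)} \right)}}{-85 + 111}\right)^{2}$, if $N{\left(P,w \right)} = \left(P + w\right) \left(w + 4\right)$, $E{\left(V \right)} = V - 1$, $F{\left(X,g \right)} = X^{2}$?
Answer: $\frac{36}{169} \approx 0.21302$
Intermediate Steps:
$E{\left(V \right)} = -1 + V$ ($E{\left(V \right)} = V - 1 = -1 + V$)
$N{\left(P,w \right)} = \left(4 + w\right) \left(P + w\right)$ ($N{\left(P,w \right)} = \left(P + w\right) \left(4 + w\right) = \left(4 + w\right) \left(P + w\right)$)
$\left(\frac{F{\left(2,10 \right)} + N{\left(-3,E{\left(- \frac{4}{1} \right)} \right)}}{-85 + 111}\right)^{2} = \left(\frac{2^{2} + \left(\left(-1 - \frac{4}{1}\right)^{2} + 4 \left(-3\right) + 4 \left(-1 - \frac{4}{1}\right) - 3 \left(-1 - \frac{4}{1}\right)\right)}{-85 + 111}\right)^{2} = \left(\frac{4 + \left(\left(-1 - 4\right)^{2} - 12 + 4 \left(-1 - 4\right) - 3 \left(-1 - 4\right)\right)}{26}\right)^{2} = \left(\left(4 + \left(\left(-1 - 4\right)^{2} - 12 + 4 \left(-1 - 4\right) - 3 \left(-1 - 4\right)\right)\right) \frac{1}{26}\right)^{2} = \left(\left(4 + \left(\left(-5\right)^{2} - 12 + 4 \left(-5\right) - -15\right)\right) \frac{1}{26}\right)^{2} = \left(\left(4 + \left(25 - 12 - 20 + 15\right)\right) \frac{1}{26}\right)^{2} = \left(\left(4 + 8\right) \frac{1}{26}\right)^{2} = \left(12 \cdot \frac{1}{26}\right)^{2} = \left(\frac{6}{13}\right)^{2} = \frac{36}{169}$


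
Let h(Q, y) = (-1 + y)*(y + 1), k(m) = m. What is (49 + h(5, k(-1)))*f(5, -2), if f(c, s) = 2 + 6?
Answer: 392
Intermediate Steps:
f(c, s) = 8
h(Q, y) = (1 + y)*(-1 + y) (h(Q, y) = (-1 + y)*(1 + y) = (1 + y)*(-1 + y))
(49 + h(5, k(-1)))*f(5, -2) = (49 + (-1 + (-1)²))*8 = (49 + (-1 + 1))*8 = (49 + 0)*8 = 49*8 = 392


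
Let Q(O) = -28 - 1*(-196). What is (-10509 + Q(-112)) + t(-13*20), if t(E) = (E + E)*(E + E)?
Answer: 260059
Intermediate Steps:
Q(O) = 168 (Q(O) = -28 + 196 = 168)
t(E) = 4*E² (t(E) = (2*E)*(2*E) = 4*E²)
(-10509 + Q(-112)) + t(-13*20) = (-10509 + 168) + 4*(-13*20)² = -10341 + 4*(-260)² = -10341 + 4*67600 = -10341 + 270400 = 260059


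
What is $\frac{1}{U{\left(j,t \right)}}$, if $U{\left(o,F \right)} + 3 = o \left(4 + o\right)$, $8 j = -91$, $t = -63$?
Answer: $\frac{64}{5177} \approx 0.012362$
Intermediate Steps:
$j = - \frac{91}{8}$ ($j = \frac{1}{8} \left(-91\right) = - \frac{91}{8} \approx -11.375$)
$U{\left(o,F \right)} = -3 + o \left(4 + o\right)$
$\frac{1}{U{\left(j,t \right)}} = \frac{1}{-3 + \left(- \frac{91}{8}\right)^{2} + 4 \left(- \frac{91}{8}\right)} = \frac{1}{-3 + \frac{8281}{64} - \frac{91}{2}} = \frac{1}{\frac{5177}{64}} = \frac{64}{5177}$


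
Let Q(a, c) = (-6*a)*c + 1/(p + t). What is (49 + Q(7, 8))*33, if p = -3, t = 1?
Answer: -18975/2 ≈ -9487.5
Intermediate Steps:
Q(a, c) = -½ - 6*a*c (Q(a, c) = (-6*a)*c + 1/(-3 + 1) = -6*a*c + 1/(-2) = -6*a*c - ½ = -½ - 6*a*c)
(49 + Q(7, 8))*33 = (49 + (-½ - 6*7*8))*33 = (49 + (-½ - 336))*33 = (49 - 673/2)*33 = -575/2*33 = -18975/2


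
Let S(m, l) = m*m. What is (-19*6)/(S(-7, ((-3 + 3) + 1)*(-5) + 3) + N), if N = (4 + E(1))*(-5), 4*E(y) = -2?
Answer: -76/21 ≈ -3.6190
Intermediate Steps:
E(y) = -1/2 (E(y) = (1/4)*(-2) = -1/2)
S(m, l) = m**2
N = -35/2 (N = (4 - 1/2)*(-5) = (7/2)*(-5) = -35/2 ≈ -17.500)
(-19*6)/(S(-7, ((-3 + 3) + 1)*(-5) + 3) + N) = (-19*6)/((-7)**2 - 35/2) = -114/(49 - 35/2) = -114/(63/2) = (2/63)*(-114) = -76/21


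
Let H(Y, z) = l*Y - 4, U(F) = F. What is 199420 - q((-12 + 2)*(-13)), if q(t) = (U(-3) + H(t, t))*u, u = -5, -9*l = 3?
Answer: 597505/3 ≈ 1.9917e+5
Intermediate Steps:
l = -⅓ (l = -⅑*3 = -⅓ ≈ -0.33333)
H(Y, z) = -4 - Y/3 (H(Y, z) = -Y/3 - 4 = -4 - Y/3)
q(t) = 35 + 5*t/3 (q(t) = (-3 + (-4 - t/3))*(-5) = (-7 - t/3)*(-5) = 35 + 5*t/3)
199420 - q((-12 + 2)*(-13)) = 199420 - (35 + 5*((-12 + 2)*(-13))/3) = 199420 - (35 + 5*(-10*(-13))/3) = 199420 - (35 + (5/3)*130) = 199420 - (35 + 650/3) = 199420 - 1*755/3 = 199420 - 755/3 = 597505/3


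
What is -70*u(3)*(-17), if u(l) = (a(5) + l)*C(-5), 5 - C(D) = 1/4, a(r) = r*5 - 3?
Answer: 282625/2 ≈ 1.4131e+5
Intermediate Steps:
a(r) = -3 + 5*r (a(r) = 5*r - 3 = -3 + 5*r)
C(D) = 19/4 (C(D) = 5 - 1/4 = 19/4)
u(l) = 209/2 + 19*l/4 (u(l) = ((-3 + 5*5) + l)*(19/4) = ((-3 + 25) + l)*(19/4) = (22 + l)*(19/4) = 209/2 + 19*l/4)
-70*u(3)*(-17) = -70*(209/2 + (19/4)*3)*(-17) = -70*(209/2 + 57/4)*(-17) = -70*475/4*(-17) = -16625/2*(-17) = 282625/2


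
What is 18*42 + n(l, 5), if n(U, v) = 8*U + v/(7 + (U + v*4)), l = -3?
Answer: 17573/24 ≈ 732.21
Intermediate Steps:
n(U, v) = 8*U + v/(7 + U + 4*v) (n(U, v) = 8*U + v/(7 + (U + 4*v)) = 8*U + v/(7 + U + 4*v))
18*42 + n(l, 5) = 18*42 + (5 + 8*(-3)**2 + 56*(-3) + 32*(-3)*5)/(7 - 3 + 4*5) = 756 + (5 + 8*9 - 168 - 480)/(7 - 3 + 20) = 756 + (5 + 72 - 168 - 480)/24 = 756 + (1/24)*(-571) = 756 - 571/24 = 17573/24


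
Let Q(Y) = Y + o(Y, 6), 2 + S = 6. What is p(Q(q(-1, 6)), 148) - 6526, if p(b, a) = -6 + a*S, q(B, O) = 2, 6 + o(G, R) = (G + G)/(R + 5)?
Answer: -5940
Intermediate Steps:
S = 4 (S = -2 + 6 = 4)
o(G, R) = -6 + 2*G/(5 + R) (o(G, R) = -6 + (G + G)/(R + 5) = -6 + (2*G)/(5 + R) = -6 + 2*G/(5 + R))
Q(Y) = -6 + 13*Y/11 (Q(Y) = Y + 2*(-15 + Y - 3*6)/(5 + 6) = Y + 2*(-15 + Y - 18)/11 = Y + 2*(1/11)*(-33 + Y) = Y + (-6 + 2*Y/11) = -6 + 13*Y/11)
p(b, a) = -6 + 4*a (p(b, a) = -6 + a*4 = -6 + 4*a)
p(Q(q(-1, 6)), 148) - 6526 = (-6 + 4*148) - 6526 = (-6 + 592) - 6526 = 586 - 6526 = -5940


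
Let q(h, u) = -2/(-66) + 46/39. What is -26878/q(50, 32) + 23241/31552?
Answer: -121267795115/5458496 ≈ -22216.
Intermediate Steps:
q(h, u) = 173/143 (q(h, u) = -2*(-1/66) + 46*(1/39) = 1/33 + 46/39 = 173/143)
-26878/q(50, 32) + 23241/31552 = -26878/173/143 + 23241/31552 = -26878*143/173 + 23241*(1/31552) = -3843554/173 + 23241/31552 = -121267795115/5458496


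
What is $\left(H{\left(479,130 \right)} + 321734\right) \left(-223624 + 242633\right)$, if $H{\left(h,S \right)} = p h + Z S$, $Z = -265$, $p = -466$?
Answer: $1217906630$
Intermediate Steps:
$H{\left(h,S \right)} = - 466 h - 265 S$
$\left(H{\left(479,130 \right)} + 321734\right) \left(-223624 + 242633\right) = \left(\left(\left(-466\right) 479 - 34450\right) + 321734\right) \left(-223624 + 242633\right) = \left(\left(-223214 - 34450\right) + 321734\right) 19009 = \left(-257664 + 321734\right) 19009 = 64070 \cdot 19009 = 1217906630$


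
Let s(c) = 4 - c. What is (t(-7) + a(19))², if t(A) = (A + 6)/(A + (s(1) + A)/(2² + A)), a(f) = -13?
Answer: 47524/289 ≈ 164.44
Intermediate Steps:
t(A) = (6 + A)/(A + (3 + A)/(4 + A)) (t(A) = (A + 6)/(A + ((4 - 1*1) + A)/(2² + A)) = (6 + A)/(A + ((4 - 1) + A)/(4 + A)) = (6 + A)/(A + (3 + A)/(4 + A)))
(t(-7) + a(19))² = ((24 + (-7)² + 10*(-7))/(3 + (-7)² + 5*(-7)) - 13)² = ((24 + 49 - 70)/(3 + 49 - 35) - 13)² = (3/17 - 13)² = (-218/17)² = 47524/289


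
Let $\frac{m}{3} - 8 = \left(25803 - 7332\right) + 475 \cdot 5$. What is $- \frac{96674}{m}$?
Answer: $- \frac{48337}{31281} \approx -1.5453$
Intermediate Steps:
$m = 62562$ ($m = 24 + 3 \left(\left(25803 - 7332\right) + 475 \cdot 5\right) = 24 + 3 \left(18471 + 2375\right) = 24 + 3 \cdot 20846 = 24 + 62538 = 62562$)
$- \frac{96674}{m} = - \frac{96674}{62562} = \left(-96674\right) \frac{1}{62562} = - \frac{48337}{31281}$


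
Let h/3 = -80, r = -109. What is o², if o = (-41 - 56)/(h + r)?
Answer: 9409/121801 ≈ 0.077249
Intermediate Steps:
h = -240 (h = 3*(-80) = -240)
o = 97/349 (o = (-41 - 56)/(-240 - 109) = -97/(-349) = -97*(-1/349) = 97/349 ≈ 0.27794)
o² = (97/349)² = 9409/121801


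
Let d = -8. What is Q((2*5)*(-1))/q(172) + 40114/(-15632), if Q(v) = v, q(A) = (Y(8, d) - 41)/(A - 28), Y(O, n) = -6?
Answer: 10312361/367352 ≈ 28.072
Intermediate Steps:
q(A) = -47/(-28 + A) (q(A) = (-6 - 41)/(A - 28) = -47/(-28 + A))
Q((2*5)*(-1))/q(172) + 40114/(-15632) = ((2*5)*(-1))/((-47/(-28 + 172))) + 40114/(-15632) = (10*(-1))/((-47/144)) + 40114*(-1/15632) = -10/((-47*1/144)) - 20057/7816 = -10/(-47/144) - 20057/7816 = -10*(-144/47) - 20057/7816 = 1440/47 - 20057/7816 = 10312361/367352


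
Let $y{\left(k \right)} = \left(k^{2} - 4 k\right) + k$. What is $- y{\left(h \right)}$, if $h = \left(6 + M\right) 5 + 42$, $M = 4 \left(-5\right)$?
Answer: $-868$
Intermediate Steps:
$M = -20$
$h = -28$ ($h = \left(6 - 20\right) 5 + 42 = \left(-14\right) 5 + 42 = -70 + 42 = -28$)
$y{\left(k \right)} = k^{2} - 3 k$
$- y{\left(h \right)} = - \left(-28\right) \left(-3 - 28\right) = - \left(-28\right) \left(-31\right) = \left(-1\right) 868 = -868$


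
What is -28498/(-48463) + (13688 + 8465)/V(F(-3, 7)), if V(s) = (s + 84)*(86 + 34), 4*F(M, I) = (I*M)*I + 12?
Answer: 1245443779/292231890 ≈ 4.2618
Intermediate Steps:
F(M, I) = 3 + M*I²/4 (F(M, I) = ((I*M)*I + 12)/4 = (M*I² + 12)/4 = (12 + M*I²)/4 = 3 + M*I²/4)
V(s) = 10080 + 120*s (V(s) = (84 + s)*120 = 10080 + 120*s)
-28498/(-48463) + (13688 + 8465)/V(F(-3, 7)) = -28498/(-48463) + (13688 + 8465)/(10080 + 120*(3 + (¼)*(-3)*7²)) = -28498*(-1/48463) + 22153/(10080 + 120*(3 + (¼)*(-3)*49)) = 28498/48463 + 22153/(10080 + 120*(3 - 147/4)) = 28498/48463 + 22153/(10080 + 120*(-135/4)) = 28498/48463 + 22153/(10080 - 4050) = 28498/48463 + 22153/6030 = 1245443779/292231890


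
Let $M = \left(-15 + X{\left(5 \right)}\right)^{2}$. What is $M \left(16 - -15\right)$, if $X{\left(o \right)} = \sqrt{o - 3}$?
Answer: $7037 - 930 \sqrt{2} \approx 5721.8$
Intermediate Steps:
$X{\left(o \right)} = \sqrt{-3 + o}$
$M = \left(-15 + \sqrt{2}\right)^{2}$ ($M = \left(-15 + \sqrt{-3 + 5}\right)^{2} = \left(-15 + \sqrt{2}\right)^{2} \approx 184.57$)
$M \left(16 - -15\right) = \left(15 - \sqrt{2}\right)^{2} \left(16 - -15\right) = \left(15 - \sqrt{2}\right)^{2} \left(16 + 15\right) = \left(15 - \sqrt{2}\right)^{2} \cdot 31 = 31 \left(15 - \sqrt{2}\right)^{2}$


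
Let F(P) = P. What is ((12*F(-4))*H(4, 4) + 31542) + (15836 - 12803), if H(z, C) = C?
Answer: 34383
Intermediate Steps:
((12*F(-4))*H(4, 4) + 31542) + (15836 - 12803) = ((12*(-4))*4 + 31542) + (15836 - 12803) = (-48*4 + 31542) + 3033 = (-192 + 31542) + 3033 = 31350 + 3033 = 34383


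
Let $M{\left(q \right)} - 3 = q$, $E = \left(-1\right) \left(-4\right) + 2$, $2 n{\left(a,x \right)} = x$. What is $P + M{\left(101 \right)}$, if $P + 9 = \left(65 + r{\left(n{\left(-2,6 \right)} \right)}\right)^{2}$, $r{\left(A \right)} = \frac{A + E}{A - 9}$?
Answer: $\frac{16509}{4} \approx 4127.3$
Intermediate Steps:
$n{\left(a,x \right)} = \frac{x}{2}$
$E = 6$ ($E = 4 + 2 = 6$)
$r{\left(A \right)} = \frac{6 + A}{-9 + A}$ ($r{\left(A \right)} = \frac{A + 6}{A - 9} = \frac{6 + A}{-9 + A}$)
$P = \frac{16093}{4}$ ($P = -9 + \left(65 + \frac{6 + \frac{1}{2} \cdot 6}{-9 + \frac{1}{2} \cdot 6}\right)^{2} = -9 + \left(65 + \frac{6 + 3}{-9 + 3}\right)^{2} = -9 + \left(65 + \frac{1}{-6} \cdot 9\right)^{2} = -9 + \left(65 - \frac{3}{2}\right)^{2} = -9 + \left(\frac{127}{2}\right)^{2} = -9 + \frac{16129}{4} = \frac{16093}{4} \approx 4023.3$)
$M{\left(q \right)} = 3 + q$
$P + M{\left(101 \right)} = \frac{16093}{4} + \left(3 + 101\right) = \frac{16093}{4} + 104 = \frac{16509}{4}$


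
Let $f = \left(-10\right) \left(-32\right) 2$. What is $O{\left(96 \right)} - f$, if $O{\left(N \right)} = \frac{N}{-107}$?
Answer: $- \frac{68576}{107} \approx -640.9$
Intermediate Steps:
$O{\left(N \right)} = - \frac{N}{107}$ ($O{\left(N \right)} = N \left(- \frac{1}{107}\right) = - \frac{N}{107}$)
$f = 640$ ($f = 320 \cdot 2 = 640$)
$O{\left(96 \right)} - f = \left(- \frac{1}{107}\right) 96 - 640 = - \frac{96}{107} - 640 = - \frac{68576}{107}$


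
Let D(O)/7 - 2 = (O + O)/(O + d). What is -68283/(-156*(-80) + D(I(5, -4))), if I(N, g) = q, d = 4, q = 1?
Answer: -113805/20828 ≈ -5.4640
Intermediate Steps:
I(N, g) = 1
D(O) = 14 + 14*O/(4 + O) (D(O) = 14 + 7*((O + O)/(O + 4)) = 14 + 7*((2*O)/(4 + O)) = 14 + 7*(2*O/(4 + O)) = 14 + 14*O/(4 + O))
-68283/(-156*(-80) + D(I(5, -4))) = -68283/(-156*(-80) + 28*(2 + 1)/(4 + 1)) = -68283/(12480 + 28*3/5) = -68283/(12480 + 28*(⅕)*3) = -68283/(12480 + 84/5) = -68283/62484/5 = -68283*5/62484 = -113805/20828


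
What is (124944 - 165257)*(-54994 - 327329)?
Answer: 15412587099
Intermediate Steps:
(124944 - 165257)*(-54994 - 327329) = -40313*(-382323) = 15412587099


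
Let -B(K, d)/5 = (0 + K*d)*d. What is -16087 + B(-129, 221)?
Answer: 31486358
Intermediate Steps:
B(K, d) = -5*K*d**2 (B(K, d) = -5*(0 + K*d)*d = -5*K*d*d = -5*K*d**2)
-16087 + B(-129, 221) = -16087 - 5*(-129)*221**2 = -16087 - 5*(-129)*48841 = -16087 + 31502445 = 31486358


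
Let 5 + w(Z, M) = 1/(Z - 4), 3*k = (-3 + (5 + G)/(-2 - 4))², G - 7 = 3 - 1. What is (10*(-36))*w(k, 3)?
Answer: 64170/37 ≈ 1734.3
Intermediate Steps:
G = 9 (G = 7 + (3 - 1) = 7 + 2 = 9)
k = 256/27 (k = (-3 + (5 + 9)/(-2 - 4))²/3 = (-3 + 14/(-6))²/3 = (-3 + 14*(-⅙))²/3 = (-3 - 7/3)²/3 = (-16/3)²/3 = (⅓)*(256/9) = 256/27 ≈ 9.4815)
w(Z, M) = -5 + 1/(-4 + Z) (w(Z, M) = -5 + 1/(Z - 4) = -5 + 1/(-4 + Z))
(10*(-36))*w(k, 3) = (10*(-36))*((21 - 5*256/27)/(-4 + 256/27)) = -360*(21 - 1280/27)/148/27 = -2430*(-713)/(37*27) = -360*(-713/148) = 64170/37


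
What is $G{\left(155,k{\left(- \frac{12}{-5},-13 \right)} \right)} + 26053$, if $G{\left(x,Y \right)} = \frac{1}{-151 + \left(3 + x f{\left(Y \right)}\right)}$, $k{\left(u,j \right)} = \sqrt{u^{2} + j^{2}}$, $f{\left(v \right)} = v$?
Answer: $\frac{108815695513}{4176705} + \frac{31 \sqrt{4369}}{4176705} \approx 26053.0$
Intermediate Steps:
$k{\left(u,j \right)} = \sqrt{j^{2} + u^{2}}$
$G{\left(x,Y \right)} = \frac{1}{-148 + Y x}$ ($G{\left(x,Y \right)} = \frac{1}{-151 + \left(3 + x Y\right)} = \frac{1}{-151 + \left(3 + Y x\right)} = \frac{1}{-148 + Y x}$)
$G{\left(155,k{\left(- \frac{12}{-5},-13 \right)} \right)} + 26053 = \frac{1}{-148 + \sqrt{\left(-13\right)^{2} + \left(- \frac{12}{-5}\right)^{2}} \cdot 155} + 26053 = \frac{1}{-148 + \sqrt{169 + \left(\left(-12\right) \left(- \frac{1}{5}\right)\right)^{2}} \cdot 155} + 26053 = \frac{1}{-148 + \sqrt{169 + \left(\frac{12}{5}\right)^{2}} \cdot 155} + 26053 = \frac{1}{-148 + \sqrt{169 + \frac{144}{25}} \cdot 155} + 26053 = \frac{1}{-148 + \sqrt{\frac{4369}{25}} \cdot 155} + 26053 = \frac{1}{-148 + \frac{\sqrt{4369}}{5} \cdot 155} + 26053 = \frac{1}{-148 + 31 \sqrt{4369}} + 26053 = 26053 + \frac{1}{-148 + 31 \sqrt{4369}}$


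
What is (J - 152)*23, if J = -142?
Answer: -6762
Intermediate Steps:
(J - 152)*23 = (-142 - 152)*23 = -294*23 = -6762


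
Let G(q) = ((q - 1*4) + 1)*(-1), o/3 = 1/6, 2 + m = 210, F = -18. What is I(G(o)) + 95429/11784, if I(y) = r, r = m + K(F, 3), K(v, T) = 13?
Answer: 2699693/11784 ≈ 229.10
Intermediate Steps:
m = 208 (m = -2 + 210 = 208)
o = ½ (o = 3/6 = 3*(⅙) = ½ ≈ 0.50000)
G(q) = 3 - q (G(q) = ((q - 4) + 1)*(-1) = ((-4 + q) + 1)*(-1) = (-3 + q)*(-1) = 3 - q)
r = 221 (r = 208 + 13 = 221)
I(y) = 221
I(G(o)) + 95429/11784 = 221 + 95429/11784 = 2699693/11784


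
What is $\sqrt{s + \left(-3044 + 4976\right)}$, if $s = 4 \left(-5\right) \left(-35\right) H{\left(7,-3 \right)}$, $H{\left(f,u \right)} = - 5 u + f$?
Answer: $2 \sqrt{4333} \approx 131.65$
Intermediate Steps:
$H{\left(f,u \right)} = f - 5 u$
$s = 15400$ ($s = 4 \left(-5\right) \left(-35\right) \left(7 - -15\right) = \left(-20\right) \left(-35\right) \left(7 + 15\right) = 700 \cdot 22 = 15400$)
$\sqrt{s + \left(-3044 + 4976\right)} = \sqrt{15400 + \left(-3044 + 4976\right)} = \sqrt{15400 + 1932} = \sqrt{17332} = 2 \sqrt{4333}$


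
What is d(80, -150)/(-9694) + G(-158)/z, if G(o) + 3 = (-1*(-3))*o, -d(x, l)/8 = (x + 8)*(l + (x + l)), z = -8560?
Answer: -660574381/41490320 ≈ -15.921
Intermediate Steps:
d(x, l) = -8*(8 + x)*(x + 2*l) (d(x, l) = -8*(x + 8)*(l + (x + l)) = -8*(8 + x)*(l + (l + x)) = -8*(8 + x)*(x + 2*l))
G(o) = -3 + 3*o (G(o) = -3 + (-1*(-3))*o = -3 + 3*o)
d(80, -150)/(-9694) + G(-158)/z = (-128*(-150) - 64*80 - 8*80² - 16*(-150)*80)/(-9694) + (-3 + 3*(-158))/(-8560) = (19200 - 5120 - 8*6400 + 192000)*(-1/9694) + (-3 - 474)*(-1/8560) = (19200 - 5120 - 51200 + 192000)*(-1/9694) - 477*(-1/8560) = 154880*(-1/9694) + 477/8560 = -77440/4847 + 477/8560 = -660574381/41490320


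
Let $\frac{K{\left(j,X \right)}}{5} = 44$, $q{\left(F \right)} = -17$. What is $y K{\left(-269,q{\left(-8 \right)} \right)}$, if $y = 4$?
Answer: $880$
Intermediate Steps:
$K{\left(j,X \right)} = 220$ ($K{\left(j,X \right)} = 5 \cdot 44 = 220$)
$y K{\left(-269,q{\left(-8 \right)} \right)} = 4 \cdot 220 = 880$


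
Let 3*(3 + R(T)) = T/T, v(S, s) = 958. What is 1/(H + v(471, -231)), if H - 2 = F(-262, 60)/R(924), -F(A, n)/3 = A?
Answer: 4/2661 ≈ 0.0015032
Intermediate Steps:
F(A, n) = -3*A
R(T) = -8/3 (R(T) = -3 + (T/T)/3 = -3 + (⅓)*1 = -3 + ⅓ = -8/3)
H = -1171/4 (H = 2 + (-3*(-262))/(-8/3) = 2 + 786*(-3/8) = 2 - 1179/4 = -1171/4 ≈ -292.75)
1/(H + v(471, -231)) = 1/(-1171/4 + 958) = 1/(2661/4) = 4/2661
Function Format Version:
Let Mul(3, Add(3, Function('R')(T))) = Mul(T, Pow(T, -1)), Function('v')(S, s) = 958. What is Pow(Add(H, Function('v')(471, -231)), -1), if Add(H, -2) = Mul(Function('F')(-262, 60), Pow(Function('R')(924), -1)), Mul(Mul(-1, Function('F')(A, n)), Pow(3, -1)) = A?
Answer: Rational(4, 2661) ≈ 0.0015032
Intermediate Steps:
Function('F')(A, n) = Mul(-3, A)
Function('R')(T) = Rational(-8, 3) (Function('R')(T) = Add(-3, Mul(Rational(1, 3), Mul(T, Pow(T, -1)))) = Add(-3, Mul(Rational(1, 3), 1)) = Add(-3, Rational(1, 3)) = Rational(-8, 3))
H = Rational(-1171, 4) (H = Add(2, Mul(Mul(-3, -262), Pow(Rational(-8, 3), -1))) = Add(2, Mul(786, Rational(-3, 8))) = Add(2, Rational(-1179, 4)) = Rational(-1171, 4) ≈ -292.75)
Pow(Add(H, Function('v')(471, -231)), -1) = Pow(Add(Rational(-1171, 4), 958), -1) = Pow(Rational(2661, 4), -1) = Rational(4, 2661)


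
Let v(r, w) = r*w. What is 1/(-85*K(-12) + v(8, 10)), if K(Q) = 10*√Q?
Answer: 1/108455 + 17*I*√3/86764 ≈ 9.2204e-6 + 0.00033937*I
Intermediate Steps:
1/(-85*K(-12) + v(8, 10)) = 1/(-850*√(-12) + 8*10) = 1/(-850*2*I*√3 + 80) = 1/(-1700*I*√3 + 80) = 1/(80 - 1700*I*√3)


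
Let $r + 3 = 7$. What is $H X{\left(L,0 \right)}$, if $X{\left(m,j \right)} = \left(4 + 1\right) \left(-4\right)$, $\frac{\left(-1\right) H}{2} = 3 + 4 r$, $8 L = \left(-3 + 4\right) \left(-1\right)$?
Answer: $760$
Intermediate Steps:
$r = 4$ ($r = -3 + 7 = 4$)
$L = - \frac{1}{8}$ ($L = \frac{\left(-3 + 4\right) \left(-1\right)}{8} = \frac{1 \left(-1\right)}{8} = \frac{1}{8} \left(-1\right) = - \frac{1}{8} \approx -0.125$)
$H = -38$ ($H = - 2 \left(3 + 4 \cdot 4\right) = - 2 \left(3 + 16\right) = \left(-2\right) 19 = -38$)
$X{\left(m,j \right)} = -20$ ($X{\left(m,j \right)} = 5 \left(-4\right) = -20$)
$H X{\left(L,0 \right)} = \left(-38\right) \left(-20\right) = 760$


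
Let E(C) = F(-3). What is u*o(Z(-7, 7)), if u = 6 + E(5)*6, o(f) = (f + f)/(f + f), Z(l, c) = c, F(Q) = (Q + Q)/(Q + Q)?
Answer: 12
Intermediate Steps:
F(Q) = 1 (F(Q) = (2*Q)/((2*Q)) = (2*Q)*(1/(2*Q)) = 1)
o(f) = 1 (o(f) = (2*f)/((2*f)) = (2*f)*(1/(2*f)) = 1)
E(C) = 1
u = 12 (u = 6 + 1*6 = 6 + 6 = 12)
u*o(Z(-7, 7)) = 12*1 = 12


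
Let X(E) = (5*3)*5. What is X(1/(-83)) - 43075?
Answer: -43000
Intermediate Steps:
X(E) = 75 (X(E) = 15*5 = 75)
X(1/(-83)) - 43075 = 75 - 43075 = -43000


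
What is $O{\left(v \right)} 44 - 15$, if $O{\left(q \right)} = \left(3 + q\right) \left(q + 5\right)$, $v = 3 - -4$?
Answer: $5265$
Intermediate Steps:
$v = 7$ ($v = 3 + 4 = 7$)
$O{\left(q \right)} = \left(3 + q\right) \left(5 + q\right)$
$O{\left(v \right)} 44 - 15 = \left(15 + 7^{2} + 8 \cdot 7\right) 44 - 15 = \left(15 + 49 + 56\right) 44 - 15 = 120 \cdot 44 - 15 = 5280 - 15 = 5265$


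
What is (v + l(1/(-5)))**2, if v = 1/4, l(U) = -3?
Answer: 121/16 ≈ 7.5625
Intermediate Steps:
v = 1/4 ≈ 0.25000
(v + l(1/(-5)))**2 = (1/4 - 3)**2 = (-11/4)**2 = 121/16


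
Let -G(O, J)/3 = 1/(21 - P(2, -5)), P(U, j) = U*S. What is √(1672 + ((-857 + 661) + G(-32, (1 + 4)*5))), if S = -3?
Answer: √13283/3 ≈ 38.417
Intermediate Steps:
P(U, j) = -3*U (P(U, j) = U*(-3) = -3*U)
G(O, J) = -⅑ (G(O, J) = -3/(21 - (-3)*2) = -3/(21 - 1*(-6)) = -3/(21 + 6) = -3/27 = -3*1/27 = -⅑)
√(1672 + ((-857 + 661) + G(-32, (1 + 4)*5))) = √(1672 + ((-857 + 661) - ⅑)) = √(1672 + (-196 - ⅑)) = √(1672 - 1765/9) = √(13283/9) = √13283/3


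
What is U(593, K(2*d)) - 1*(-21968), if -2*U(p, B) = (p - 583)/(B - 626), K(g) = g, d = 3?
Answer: 2724033/124 ≈ 21968.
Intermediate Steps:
U(p, B) = -(-583 + p)/(2*(-626 + B)) (U(p, B) = -(p - 583)/(2*(B - 626)) = -(-583 + p)/(2*(-626 + B)))
U(593, K(2*d)) - 1*(-21968) = (583 - 1*593)/(2*(-626 + 2*3)) - 1*(-21968) = (583 - 593)/(2*(-626 + 6)) + 21968 = (½)*(-10)/(-620) + 21968 = (½)*(-1/620)*(-10) + 21968 = 1/124 + 21968 = 2724033/124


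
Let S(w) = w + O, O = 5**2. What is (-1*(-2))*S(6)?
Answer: 62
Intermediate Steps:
O = 25
S(w) = 25 + w (S(w) = w + 25 = 25 + w)
(-1*(-2))*S(6) = (-1*(-2))*(25 + 6) = 2*31 = 62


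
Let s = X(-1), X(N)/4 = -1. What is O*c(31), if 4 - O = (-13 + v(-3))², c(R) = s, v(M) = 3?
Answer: 384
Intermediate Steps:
X(N) = -4 (X(N) = 4*(-1) = -4)
s = -4
c(R) = -4
O = -96 (O = 4 - (-13 + 3)² = 4 - 1*(-10)² = 4 - 1*100 = 4 - 100 = -96)
O*c(31) = -96*(-4) = 384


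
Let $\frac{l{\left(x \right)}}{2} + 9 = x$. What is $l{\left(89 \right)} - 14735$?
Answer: $-14575$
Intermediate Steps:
$l{\left(x \right)} = -18 + 2 x$
$l{\left(89 \right)} - 14735 = \left(-18 + 2 \cdot 89\right) - 14735 = \left(-18 + 178\right) - 14735 = 160 - 14735 = -14575$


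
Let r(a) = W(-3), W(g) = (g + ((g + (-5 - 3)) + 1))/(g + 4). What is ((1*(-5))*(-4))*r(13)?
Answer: -260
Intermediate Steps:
W(g) = (-7 + 2*g)/(4 + g) (W(g) = (g + ((g - 8) + 1))/(4 + g) = (g + ((-8 + g) + 1))/(4 + g) = (g + (-7 + g))/(4 + g) = (-7 + 2*g)/(4 + g))
r(a) = -13 (r(a) = (-7 + 2*(-3))/(4 - 3) = (-7 - 6)/1 = 1*(-13) = -13)
((1*(-5))*(-4))*r(13) = ((1*(-5))*(-4))*(-13) = -5*(-4)*(-13) = 20*(-13) = -260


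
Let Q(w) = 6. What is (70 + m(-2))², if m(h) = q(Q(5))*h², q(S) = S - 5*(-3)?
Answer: 23716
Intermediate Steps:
q(S) = 15 + S (q(S) = S + 15 = 15 + S)
m(h) = 21*h² (m(h) = (15 + 6)*h² = 21*h²)
(70 + m(-2))² = (70 + 21*(-2)²)² = (70 + 21*4)² = (70 + 84)² = 154² = 23716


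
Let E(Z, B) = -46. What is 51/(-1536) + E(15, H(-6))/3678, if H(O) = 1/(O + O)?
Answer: -43039/941568 ≈ -0.045710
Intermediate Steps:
H(O) = 1/(2*O)
51/(-1536) + E(15, H(-6))/3678 = 51/(-1536) - 46/3678 = 51*(-1/1536) - 46*1/3678 = -17/512 - 23/1839 = -43039/941568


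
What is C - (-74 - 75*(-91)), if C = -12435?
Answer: -19186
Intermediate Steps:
C - (-74 - 75*(-91)) = -12435 - (-74 - 75*(-91)) = -12435 - (-74 + 6825) = -12435 - 1*6751 = -12435 - 6751 = -19186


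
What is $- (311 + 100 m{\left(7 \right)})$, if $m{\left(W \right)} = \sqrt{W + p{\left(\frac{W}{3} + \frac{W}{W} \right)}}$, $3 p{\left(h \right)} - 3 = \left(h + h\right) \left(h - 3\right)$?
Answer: $-311 - \frac{200 \sqrt{177}}{9} \approx -606.65$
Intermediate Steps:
$p{\left(h \right)} = 1 + \frac{2 h \left(-3 + h\right)}{3}$ ($p{\left(h \right)} = 1 + \frac{\left(h + h\right) \left(h - 3\right)}{3} = 1 + \frac{2 h \left(-3 + h\right)}{3}$)
$m{\left(W \right)} = \sqrt{-1 + \frac{W}{3} + \frac{2 \left(1 + \frac{W}{3}\right)^{2}}{3}}$ ($m{\left(W \right)} = \sqrt{W + \left(1 - 2 \left(\frac{W}{3} + \frac{W}{W}\right) + \frac{2 \left(\frac{W}{3} + \frac{W}{W}\right)^{2}}{3}\right)} = \sqrt{W + \left(1 - 2 \left(W \frac{1}{3} + 1\right) + \frac{2 \left(W \frac{1}{3} + 1\right)^{2}}{3}\right)} = \sqrt{W + \left(1 - 2 \left(\frac{W}{3} + 1\right) + \frac{2 \left(\frac{W}{3} + 1\right)^{2}}{3}\right)} = \sqrt{W + \left(1 - 2 \left(1 + \frac{W}{3}\right) + \frac{2 \left(1 + \frac{W}{3}\right)^{2}}{3}\right)} = \sqrt{W + \left(1 - \left(2 + \frac{2 W}{3}\right) + \frac{2 \left(1 + \frac{W}{3}\right)^{2}}{3}\right)} = \sqrt{W - \left(1 - \frac{2 \left(1 + \frac{W}{3}\right)^{2}}{3} + \frac{2 W}{3}\right)} = \sqrt{-1 + \frac{W}{3} + \frac{2 \left(1 + \frac{W}{3}\right)^{2}}{3}}$)
$- (311 + 100 m{\left(7 \right)}) = - (311 + 100 \frac{\sqrt{-27 + 6 \cdot 7^{2} + 63 \cdot 7}}{9}) = - (311 + 100 \frac{\sqrt{-27 + 6 \cdot 49 + 441}}{9}) = - (311 + 100 \frac{\sqrt{-27 + 294 + 441}}{9}) = - (311 + 100 \frac{\sqrt{708}}{9}) = - (311 + 100 \frac{2 \sqrt{177}}{9}) = - (311 + \frac{200 \sqrt{177}}{9}) = -311 - \frac{200 \sqrt{177}}{9}$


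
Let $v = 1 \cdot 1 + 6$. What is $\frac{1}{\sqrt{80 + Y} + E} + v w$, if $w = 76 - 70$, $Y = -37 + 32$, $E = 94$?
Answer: $\frac{368056}{8761} - \frac{5 \sqrt{3}}{8761} \approx 42.01$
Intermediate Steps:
$Y = -5$
$w = 6$ ($w = 76 - 70 = 6$)
$v = 7$ ($v = 1 + 6 = 7$)
$\frac{1}{\sqrt{80 + Y} + E} + v w = \frac{1}{\sqrt{80 - 5} + 94} + 7 \cdot 6 = \frac{1}{\sqrt{75} + 94} + 42 = \frac{1}{5 \sqrt{3} + 94} + 42 = \frac{1}{94 + 5 \sqrt{3}} + 42 = 42 + \frac{1}{94 + 5 \sqrt{3}}$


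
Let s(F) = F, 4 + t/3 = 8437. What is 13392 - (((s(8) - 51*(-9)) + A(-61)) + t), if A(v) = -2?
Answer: -12372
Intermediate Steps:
t = 25299 (t = -12 + 3*8437 = -12 + 25311 = 25299)
13392 - (((s(8) - 51*(-9)) + A(-61)) + t) = 13392 - (((8 - 51*(-9)) - 2) + 25299) = 13392 - (((8 + 459) - 2) + 25299) = 13392 - ((467 - 2) + 25299) = 13392 - (465 + 25299) = 13392 - 1*25764 = 13392 - 25764 = -12372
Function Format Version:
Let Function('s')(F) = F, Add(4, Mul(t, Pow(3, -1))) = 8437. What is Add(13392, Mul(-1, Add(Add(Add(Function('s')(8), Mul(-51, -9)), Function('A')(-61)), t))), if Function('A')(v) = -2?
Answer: -12372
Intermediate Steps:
t = 25299 (t = Add(-12, Mul(3, 8437)) = Add(-12, 25311) = 25299)
Add(13392, Mul(-1, Add(Add(Add(Function('s')(8), Mul(-51, -9)), Function('A')(-61)), t))) = Add(13392, Mul(-1, Add(Add(Add(8, Mul(-51, -9)), -2), 25299))) = Add(13392, Mul(-1, Add(Add(Add(8, 459), -2), 25299))) = Add(13392, Mul(-1, Add(Add(467, -2), 25299))) = Add(13392, Mul(-1, Add(465, 25299))) = Add(13392, Mul(-1, 25764)) = Add(13392, -25764) = -12372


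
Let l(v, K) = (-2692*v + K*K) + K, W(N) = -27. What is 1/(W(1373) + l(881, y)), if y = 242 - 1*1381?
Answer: -1/1075497 ≈ -9.2980e-7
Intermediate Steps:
y = -1139 (y = 242 - 1381 = -1139)
l(v, K) = K + K**2 - 2692*v (l(v, K) = (-2692*v + K**2) + K = (K**2 - 2692*v) + K = K + K**2 - 2692*v)
1/(W(1373) + l(881, y)) = 1/(-27 + (-1139 + (-1139)**2 - 2692*881)) = 1/(-27 + (-1139 + 1297321 - 2371652)) = 1/(-27 - 1075470) = 1/(-1075497) = -1/1075497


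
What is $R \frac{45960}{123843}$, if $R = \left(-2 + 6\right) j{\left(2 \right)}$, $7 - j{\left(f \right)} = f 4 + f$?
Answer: $- \frac{183840}{41281} \approx -4.4534$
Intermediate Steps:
$j{\left(f \right)} = 7 - 5 f$ ($j{\left(f \right)} = 7 - \left(f 4 + f\right) = 7 - \left(4 f + f\right) = 7 - 5 f$)
$R = -12$ ($R = \left(-2 + 6\right) \left(7 - 10\right) = 4 \left(7 - 10\right) = 4 \left(-3\right) = -12$)
$R \frac{45960}{123843} = - 12 \cdot \frac{45960}{123843} = - 12 \cdot 45960 \cdot \frac{1}{123843} = \left(-12\right) \frac{15320}{41281} = - \frac{183840}{41281}$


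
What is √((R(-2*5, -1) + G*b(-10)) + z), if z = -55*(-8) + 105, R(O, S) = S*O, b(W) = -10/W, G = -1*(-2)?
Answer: √557 ≈ 23.601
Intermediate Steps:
G = 2
R(O, S) = O*S
z = 545 (z = 440 + 105 = 545)
√((R(-2*5, -1) + G*b(-10)) + z) = √((-2*5*(-1) + 2*(-10/(-10))) + 545) = √((-10*(-1) + 2*(-10*(-⅒))) + 545) = √((10 + 2*1) + 545) = √((10 + 2) + 545) = √(12 + 545) = √557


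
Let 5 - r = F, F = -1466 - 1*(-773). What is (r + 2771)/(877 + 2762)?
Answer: 3469/3639 ≈ 0.95328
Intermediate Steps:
F = -693 (F = -1466 + 773 = -693)
r = 698 (r = 5 - 1*(-693) = 5 + 693 = 698)
(r + 2771)/(877 + 2762) = (698 + 2771)/(877 + 2762) = 3469/3639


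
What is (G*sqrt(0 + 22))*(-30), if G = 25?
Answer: -750*sqrt(22) ≈ -3517.8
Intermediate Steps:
(G*sqrt(0 + 22))*(-30) = (25*sqrt(0 + 22))*(-30) = (25*sqrt(22))*(-30) = -750*sqrt(22)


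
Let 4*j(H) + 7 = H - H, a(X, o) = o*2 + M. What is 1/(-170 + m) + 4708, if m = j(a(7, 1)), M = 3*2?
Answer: 3234392/687 ≈ 4708.0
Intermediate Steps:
M = 6
a(X, o) = 6 + 2*o (a(X, o) = o*2 + 6 = 2*o + 6 = 6 + 2*o)
j(H) = -7/4 (j(H) = -7/4 + (H - H)/4 = -7/4 + (¼)*0 = -7/4 + 0 = -7/4)
m = -7/4 ≈ -1.7500
1/(-170 + m) + 4708 = 1/(-170 - 7/4) + 4708 = 1/(-687/4) + 4708 = -4/687 + 4708 = 3234392/687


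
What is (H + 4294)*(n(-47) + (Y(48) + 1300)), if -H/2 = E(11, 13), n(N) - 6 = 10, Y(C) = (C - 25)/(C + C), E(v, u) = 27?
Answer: 33485135/6 ≈ 5.5809e+6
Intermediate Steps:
Y(C) = (-25 + C)/(2*C) (Y(C) = (-25 + C)/((2*C)) = (-25 + C)*(1/(2*C)) = (-25 + C)/(2*C))
n(N) = 16 (n(N) = 6 + 10 = 16)
H = -54 (H = -2*27 = -54)
(H + 4294)*(n(-47) + (Y(48) + 1300)) = (-54 + 4294)*(16 + ((1/2)*(-25 + 48)/48 + 1300)) = 4240*(16 + ((1/2)*(1/48)*23 + 1300)) = 4240*(16 + (23/96 + 1300)) = 4240*(16 + 124823/96) = 4240*(126359/96) = 33485135/6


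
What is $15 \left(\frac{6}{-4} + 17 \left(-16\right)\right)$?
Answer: $- \frac{8205}{2} \approx -4102.5$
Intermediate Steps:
$15 \left(\frac{6}{-4} + 17 \left(-16\right)\right) = 15 \left(6 \left(- \frac{1}{4}\right) - 272\right) = 15 \left(- \frac{3}{2} - 272\right) = 15 \left(- \frac{547}{2}\right) = - \frac{8205}{2}$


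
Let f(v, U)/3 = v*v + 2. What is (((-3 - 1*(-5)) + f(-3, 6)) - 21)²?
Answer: 196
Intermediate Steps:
f(v, U) = 6 + 3*v² (f(v, U) = 3*(v*v + 2) = 3*(v² + 2) = 3*(2 + v²) = 6 + 3*v²)
(((-3 - 1*(-5)) + f(-3, 6)) - 21)² = (((-3 - 1*(-5)) + (6 + 3*(-3)²)) - 21)² = (((-3 + 5) + (6 + 3*9)) - 21)² = ((2 + (6 + 27)) - 21)² = ((2 + 33) - 21)² = (35 - 21)² = 14² = 196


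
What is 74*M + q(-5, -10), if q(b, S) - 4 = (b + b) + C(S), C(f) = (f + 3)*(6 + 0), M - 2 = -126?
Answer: -9224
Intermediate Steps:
M = -124 (M = 2 - 126 = -124)
C(f) = 18 + 6*f (C(f) = (3 + f)*6 = 18 + 6*f)
q(b, S) = 22 + 2*b + 6*S (q(b, S) = 4 + ((b + b) + (18 + 6*S)) = 4 + (2*b + (18 + 6*S)) = 4 + (18 + 2*b + 6*S) = 22 + 2*b + 6*S)
74*M + q(-5, -10) = 74*(-124) + (22 + 2*(-5) + 6*(-10)) = -9176 + (22 - 10 - 60) = -9176 - 48 = -9224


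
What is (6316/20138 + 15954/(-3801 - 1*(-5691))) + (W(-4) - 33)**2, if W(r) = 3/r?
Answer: 58249162231/50747760 ≈ 1147.8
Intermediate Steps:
(6316/20138 + 15954/(-3801 - 1*(-5691))) + (W(-4) - 33)**2 = (6316/20138 + 15954/(-3801 - 1*(-5691))) + (3/(-4) - 33)**2 = (6316*(1/20138) + 15954/(-3801 + 5691)) + (3*(-1/4) - 33)**2 = (3158/10069 + 15954/1890) + (-3/4 - 33)**2 = (3158/10069 + 15954*(1/1890)) + (-135/4)**2 = (3158/10069 + 2659/315) + 18225/16 = 27768241/3171735 + 18225/16 = 58249162231/50747760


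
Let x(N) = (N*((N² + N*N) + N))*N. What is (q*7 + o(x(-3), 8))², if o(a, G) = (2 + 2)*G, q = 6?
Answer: 5476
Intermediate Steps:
x(N) = N²*(N + 2*N²) (x(N) = (N*((N² + N²) + N))*N = (N*(2*N² + N))*N = (N*(N + 2*N²))*N = N²*(N + 2*N²))
o(a, G) = 4*G
(q*7 + o(x(-3), 8))² = (6*7 + 4*8)² = (42 + 32)² = 74² = 5476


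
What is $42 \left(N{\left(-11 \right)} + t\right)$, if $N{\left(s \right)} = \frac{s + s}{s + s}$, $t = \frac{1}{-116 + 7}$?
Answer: $\frac{4536}{109} \approx 41.615$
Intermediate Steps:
$t = - \frac{1}{109}$ ($t = \frac{1}{-109} = - \frac{1}{109} \approx -0.0091743$)
$N{\left(s \right)} = 1$ ($N{\left(s \right)} = \frac{2 s}{2 s} = 2 s \frac{1}{2 s} = 1$)
$42 \left(N{\left(-11 \right)} + t\right) = 42 \left(1 - \frac{1}{109}\right) = 42 \cdot \frac{108}{109} = \frac{4536}{109}$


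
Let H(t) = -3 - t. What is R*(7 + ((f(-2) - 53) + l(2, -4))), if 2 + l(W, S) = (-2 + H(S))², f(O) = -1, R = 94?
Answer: -4512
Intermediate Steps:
l(W, S) = -2 + (-5 - S)² (l(W, S) = -2 + (-2 + (-3 - S))² = -2 + (-5 - S)²)
R*(7 + ((f(-2) - 53) + l(2, -4))) = 94*(7 + ((-1 - 53) + (-2 + (5 - 4)²))) = 94*(7 + (-54 + (-2 + 1²))) = 94*(7 + (-54 + (-2 + 1))) = 94*(7 + (-54 - 1)) = 94*(7 - 55) = 94*(-48) = -4512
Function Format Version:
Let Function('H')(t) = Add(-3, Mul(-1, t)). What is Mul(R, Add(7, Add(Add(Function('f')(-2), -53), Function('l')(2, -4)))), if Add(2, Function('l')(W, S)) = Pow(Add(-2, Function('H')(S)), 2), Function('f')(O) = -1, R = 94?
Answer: -4512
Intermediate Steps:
Function('l')(W, S) = Add(-2, Pow(Add(-5, Mul(-1, S)), 2)) (Function('l')(W, S) = Add(-2, Pow(Add(-2, Add(-3, Mul(-1, S))), 2)) = Add(-2, Pow(Add(-5, Mul(-1, S)), 2)))
Mul(R, Add(7, Add(Add(Function('f')(-2), -53), Function('l')(2, -4)))) = Mul(94, Add(7, Add(Add(-1, -53), Add(-2, Pow(Add(5, -4), 2))))) = Mul(94, Add(7, Add(-54, Add(-2, Pow(1, 2))))) = Mul(94, Add(7, Add(-54, Add(-2, 1)))) = Mul(94, Add(7, Add(-54, -1))) = Mul(94, Add(7, -55)) = Mul(94, -48) = -4512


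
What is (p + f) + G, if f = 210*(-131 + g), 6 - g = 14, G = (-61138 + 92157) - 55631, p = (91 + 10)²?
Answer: -43601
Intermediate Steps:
p = 10201 (p = 101² = 10201)
G = -24612 (G = 31019 - 55631 = -24612)
g = -8 (g = 6 - 1*14 = 6 - 14 = -8)
f = -29190 (f = 210*(-131 - 8) = 210*(-139) = -29190)
(p + f) + G = (10201 - 29190) - 24612 = -18989 - 24612 = -43601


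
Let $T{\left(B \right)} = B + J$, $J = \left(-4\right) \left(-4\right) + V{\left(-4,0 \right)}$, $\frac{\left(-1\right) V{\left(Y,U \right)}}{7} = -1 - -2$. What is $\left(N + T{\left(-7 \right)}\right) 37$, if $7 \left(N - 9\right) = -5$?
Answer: $\frac{2664}{7} \approx 380.57$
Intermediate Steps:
$N = \frac{58}{7}$ ($N = 9 + \frac{1}{7} \left(-5\right) = 9 - \frac{5}{7} = \frac{58}{7} \approx 8.2857$)
$V{\left(Y,U \right)} = -7$ ($V{\left(Y,U \right)} = - 7 \left(-1 - -2\right) = - 7 \left(-1 + 2\right) = \left(-7\right) 1 = -7$)
$J = 9$ ($J = \left(-4\right) \left(-4\right) - 7 = 16 - 7 = 9$)
$T{\left(B \right)} = 9 + B$ ($T{\left(B \right)} = B + 9 = 9 + B$)
$\left(N + T{\left(-7 \right)}\right) 37 = \left(\frac{58}{7} + \left(9 - 7\right)\right) 37 = \left(\frac{58}{7} + 2\right) 37 = \frac{72}{7} \cdot 37 = \frac{2664}{7}$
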